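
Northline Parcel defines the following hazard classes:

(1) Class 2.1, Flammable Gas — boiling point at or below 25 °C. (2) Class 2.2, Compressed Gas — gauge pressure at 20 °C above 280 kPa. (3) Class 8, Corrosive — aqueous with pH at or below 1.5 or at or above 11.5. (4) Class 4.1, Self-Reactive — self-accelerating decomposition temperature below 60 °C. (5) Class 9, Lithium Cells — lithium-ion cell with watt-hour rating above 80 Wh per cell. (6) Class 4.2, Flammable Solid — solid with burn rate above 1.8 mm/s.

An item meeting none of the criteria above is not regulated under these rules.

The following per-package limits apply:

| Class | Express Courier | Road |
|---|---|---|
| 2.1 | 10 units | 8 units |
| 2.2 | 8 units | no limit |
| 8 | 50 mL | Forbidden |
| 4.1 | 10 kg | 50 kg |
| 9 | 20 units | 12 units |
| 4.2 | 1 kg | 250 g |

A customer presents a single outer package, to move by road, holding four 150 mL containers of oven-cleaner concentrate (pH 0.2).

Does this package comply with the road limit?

No

Oven-cleaner concentrate: pH 0.2 ≤ 1.5 → Class 8 (Corrosive).
Class 8 quantity: four 150 mL containers = 600 mL.
By road, Class 8 is Forbidden regardless of quantity.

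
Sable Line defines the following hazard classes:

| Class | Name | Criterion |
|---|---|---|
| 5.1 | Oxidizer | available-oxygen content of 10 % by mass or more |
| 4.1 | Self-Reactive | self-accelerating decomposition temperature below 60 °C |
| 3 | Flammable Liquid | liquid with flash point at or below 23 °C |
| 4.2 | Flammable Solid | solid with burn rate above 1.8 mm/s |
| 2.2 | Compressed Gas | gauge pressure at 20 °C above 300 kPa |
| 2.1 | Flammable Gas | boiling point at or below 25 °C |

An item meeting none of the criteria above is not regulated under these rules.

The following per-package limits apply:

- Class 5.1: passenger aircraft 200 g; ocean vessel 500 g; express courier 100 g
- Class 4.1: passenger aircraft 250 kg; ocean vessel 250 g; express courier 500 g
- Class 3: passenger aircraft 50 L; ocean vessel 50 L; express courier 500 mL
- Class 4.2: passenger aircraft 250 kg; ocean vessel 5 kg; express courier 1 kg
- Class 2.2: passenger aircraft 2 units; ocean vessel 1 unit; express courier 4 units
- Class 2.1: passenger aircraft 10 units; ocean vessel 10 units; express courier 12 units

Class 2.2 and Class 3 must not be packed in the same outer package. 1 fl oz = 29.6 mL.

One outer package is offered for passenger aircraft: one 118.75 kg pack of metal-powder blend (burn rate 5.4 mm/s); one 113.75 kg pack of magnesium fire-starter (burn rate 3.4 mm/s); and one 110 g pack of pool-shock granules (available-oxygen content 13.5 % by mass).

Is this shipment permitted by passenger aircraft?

Yes

With burn rate 5.4 mm/s (> 1.8 mm/s), the metal-powder blend falls in Class 4.2.
Burn rate 3.4 mm/s meets the Class 4.2 criterion (Flammable Solid), so the magnesium fire-starter is Class 4.2.
Pool-shock granules: available-oxygen content 13.5 % by mass ≥ 10 % by mass → Class 5.1 (Oxidizer).
Class 5.1 quantity: 110 g.
110 g is within the passenger aircraft limit of 200 g for Class 5.1.
Total Class 4.2: 118.75 kg + 113.75 kg = 232.5 kg.
That is within the Class 4.2 passenger aircraft limit of 250 kg.
The segregation rule (Class 2.2 with Class 3) does not apply to Class 5.1 with Class 4.2.
Every hazard class is within its passenger aircraft limit and no segregation rule is violated.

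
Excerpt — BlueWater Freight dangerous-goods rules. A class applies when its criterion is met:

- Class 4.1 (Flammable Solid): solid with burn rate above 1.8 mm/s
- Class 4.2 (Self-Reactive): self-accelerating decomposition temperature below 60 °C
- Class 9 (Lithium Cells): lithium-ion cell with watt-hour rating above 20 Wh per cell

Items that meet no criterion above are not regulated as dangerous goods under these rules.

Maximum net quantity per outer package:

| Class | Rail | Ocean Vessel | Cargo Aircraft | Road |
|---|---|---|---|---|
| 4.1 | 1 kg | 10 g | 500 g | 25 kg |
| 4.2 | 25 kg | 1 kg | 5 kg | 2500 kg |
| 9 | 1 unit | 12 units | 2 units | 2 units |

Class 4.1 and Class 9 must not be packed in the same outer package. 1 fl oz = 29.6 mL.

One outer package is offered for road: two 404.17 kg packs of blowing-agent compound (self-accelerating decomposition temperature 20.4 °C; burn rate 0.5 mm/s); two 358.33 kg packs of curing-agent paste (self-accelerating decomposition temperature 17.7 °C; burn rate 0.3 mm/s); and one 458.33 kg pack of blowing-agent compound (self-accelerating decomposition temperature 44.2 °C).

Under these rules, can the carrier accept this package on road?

The blowing-agent compound has self-accelerating decomposition temperature 20.4 °C, which is < 60 °C, so it is Class 4.2 (Self-Reactive).
Curing-agent paste: self-accelerating decomposition temperature 17.7 °C < 60 °C → Class 4.2 (Self-Reactive).
Self-accelerating decomposition temperature 44.2 °C meets the Class 4.2 criterion (Self-Reactive), so the blowing-agent compound is Class 4.2.
Total Class 4.2: (two 404.17 kg packs = 808.34 kg) + (two 358.33 kg packs = 716.66 kg) + 458.33 kg = 1983.33 kg.
1983.33 kg ≤ 2500 kg (road limit, Class 4.2) — within limit.

Yes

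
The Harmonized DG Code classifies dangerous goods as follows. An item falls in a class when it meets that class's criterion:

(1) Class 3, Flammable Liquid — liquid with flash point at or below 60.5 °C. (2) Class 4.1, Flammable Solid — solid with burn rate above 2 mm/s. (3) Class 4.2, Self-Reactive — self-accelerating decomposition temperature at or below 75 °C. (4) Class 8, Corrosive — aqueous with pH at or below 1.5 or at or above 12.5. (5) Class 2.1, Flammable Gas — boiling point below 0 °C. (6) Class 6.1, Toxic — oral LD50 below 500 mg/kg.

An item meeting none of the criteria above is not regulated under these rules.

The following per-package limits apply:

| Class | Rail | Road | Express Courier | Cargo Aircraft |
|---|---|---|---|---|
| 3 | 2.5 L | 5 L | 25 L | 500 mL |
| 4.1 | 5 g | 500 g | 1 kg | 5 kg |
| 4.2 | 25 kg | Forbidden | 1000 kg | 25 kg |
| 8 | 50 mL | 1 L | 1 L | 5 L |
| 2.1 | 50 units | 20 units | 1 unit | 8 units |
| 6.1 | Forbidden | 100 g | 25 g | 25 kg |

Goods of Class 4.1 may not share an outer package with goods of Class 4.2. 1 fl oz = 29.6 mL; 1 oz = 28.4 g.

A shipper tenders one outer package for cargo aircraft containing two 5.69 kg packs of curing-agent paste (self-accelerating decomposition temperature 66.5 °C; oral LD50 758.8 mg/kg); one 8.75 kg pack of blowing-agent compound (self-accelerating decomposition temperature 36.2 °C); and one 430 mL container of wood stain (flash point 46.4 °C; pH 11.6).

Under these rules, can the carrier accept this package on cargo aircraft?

Yes

With self-accelerating decomposition temperature 66.5 °C (≤ 75 °C), the curing-agent paste falls in Class 4.2.
The blowing-agent compound has self-accelerating decomposition temperature 36.2 °C, which is ≤ 75 °C, so it is Class 4.2 (Self-Reactive).
Flash point 46.4 °C meets the Class 3 criterion (Flammable Liquid), so the wood stain is Class 3.
Class 3 quantity: 430 mL.
430 mL is within the cargo aircraft limit of 500 mL for Class 3.
Total Class 4.2: (two 5.69 kg packs = 11.38 kg) + 8.75 kg = 20.13 kg.
That is within the Class 4.2 cargo aircraft limit of 25 kg.
The segregation rule (Class 4.1 with Class 4.2) does not apply to Class 3 with Class 4.2.
Every hazard class is within its cargo aircraft limit and no segregation rule is violated.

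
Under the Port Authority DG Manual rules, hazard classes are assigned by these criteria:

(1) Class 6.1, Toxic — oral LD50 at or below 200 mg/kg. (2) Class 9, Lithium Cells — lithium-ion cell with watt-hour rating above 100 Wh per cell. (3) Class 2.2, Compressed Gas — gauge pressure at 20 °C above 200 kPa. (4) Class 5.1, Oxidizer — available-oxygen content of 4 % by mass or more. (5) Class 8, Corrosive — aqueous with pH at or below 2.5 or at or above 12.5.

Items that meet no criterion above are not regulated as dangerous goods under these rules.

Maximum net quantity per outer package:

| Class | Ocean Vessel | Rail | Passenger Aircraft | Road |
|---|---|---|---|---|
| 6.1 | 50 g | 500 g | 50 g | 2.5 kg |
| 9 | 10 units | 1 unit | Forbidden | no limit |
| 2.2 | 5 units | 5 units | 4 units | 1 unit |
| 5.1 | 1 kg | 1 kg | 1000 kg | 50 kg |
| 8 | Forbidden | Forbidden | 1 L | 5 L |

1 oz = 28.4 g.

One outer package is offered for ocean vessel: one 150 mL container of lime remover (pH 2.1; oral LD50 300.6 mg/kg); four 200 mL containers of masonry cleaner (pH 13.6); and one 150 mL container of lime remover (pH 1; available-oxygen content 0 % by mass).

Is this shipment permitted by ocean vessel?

With pH 2.1 (≤ 2.5), the lime remover falls in Class 8.
pH 13.6 meets the Class 8 criterion (Corrosive), so the masonry cleaner is Class 8.
The lime remover has pH 1, which is ≤ 2.5, so it is Class 8 (Corrosive).
Class 8 net quantity: 150 mL + (four 200 mL containers = 800 mL) + 150 mL = 1.1 L.
By ocean vessel, Class 8 is Forbidden regardless of quantity.

No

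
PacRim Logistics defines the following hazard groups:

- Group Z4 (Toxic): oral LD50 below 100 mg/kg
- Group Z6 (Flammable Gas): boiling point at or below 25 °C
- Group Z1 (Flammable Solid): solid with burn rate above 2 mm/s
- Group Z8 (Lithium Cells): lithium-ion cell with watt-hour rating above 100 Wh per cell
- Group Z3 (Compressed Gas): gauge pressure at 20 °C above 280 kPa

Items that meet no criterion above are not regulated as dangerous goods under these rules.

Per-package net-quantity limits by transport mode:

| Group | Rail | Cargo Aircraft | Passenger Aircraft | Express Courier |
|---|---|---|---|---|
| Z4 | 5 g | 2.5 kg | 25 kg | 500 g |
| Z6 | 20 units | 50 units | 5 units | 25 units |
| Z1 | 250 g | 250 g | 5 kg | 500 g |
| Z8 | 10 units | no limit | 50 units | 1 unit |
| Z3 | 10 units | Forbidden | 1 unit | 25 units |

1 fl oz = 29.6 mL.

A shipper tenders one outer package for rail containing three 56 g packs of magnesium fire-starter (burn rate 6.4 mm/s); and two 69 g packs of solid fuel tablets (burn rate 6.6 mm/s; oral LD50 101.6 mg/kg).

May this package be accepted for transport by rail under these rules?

Magnesium fire-starter: burn rate 6.4 mm/s > 2 mm/s → Group Z1 (Flammable Solid).
Burn rate 6.6 mm/s meets the Group Z1 criterion (Flammable Solid), so the solid fuel tablets are Group Z1.
Total Group Z1: (three 56 g packs = 168 g) + (two 69 g packs = 138 g) = 306 g.
306 g exceeds the rail limit of 250 g for Group Z1.

No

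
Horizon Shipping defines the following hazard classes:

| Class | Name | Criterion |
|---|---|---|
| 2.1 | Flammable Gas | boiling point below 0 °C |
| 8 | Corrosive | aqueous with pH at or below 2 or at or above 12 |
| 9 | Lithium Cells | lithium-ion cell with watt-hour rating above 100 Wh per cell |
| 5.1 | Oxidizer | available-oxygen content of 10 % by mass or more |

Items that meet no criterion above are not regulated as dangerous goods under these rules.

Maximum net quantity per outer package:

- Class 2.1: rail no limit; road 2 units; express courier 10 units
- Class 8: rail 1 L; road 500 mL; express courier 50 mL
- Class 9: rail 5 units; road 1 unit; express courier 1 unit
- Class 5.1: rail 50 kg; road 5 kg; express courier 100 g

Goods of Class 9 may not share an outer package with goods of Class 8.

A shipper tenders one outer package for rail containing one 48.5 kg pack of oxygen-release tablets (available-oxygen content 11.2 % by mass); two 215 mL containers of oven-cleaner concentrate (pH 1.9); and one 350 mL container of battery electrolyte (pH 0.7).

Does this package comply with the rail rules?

Yes

The oxygen-release tablets have available-oxygen content 11.2 % by mass, which is ≥ 10 % by mass, so they are Class 5.1 (Oxidizer).
The oven-cleaner concentrate has pH 1.9, which is ≤ 2, so it is Class 8 (Corrosive).
The battery electrolyte has pH 0.7, which is ≤ 2, so it is Class 8 (Corrosive).
Total Class 8: (two 215 mL containers = 430 mL) + 350 mL = 780 mL.
That is within the Class 8 rail limit of 1 L.
Class 5.1 quantity: 48.5 kg.
48.5 kg is within the rail limit of 50 kg for Class 5.1.
The segregation rule (Class 9 with Class 8) does not apply to Class 8 with Class 5.1.
Every hazard class is within its rail limit and no segregation rule is violated.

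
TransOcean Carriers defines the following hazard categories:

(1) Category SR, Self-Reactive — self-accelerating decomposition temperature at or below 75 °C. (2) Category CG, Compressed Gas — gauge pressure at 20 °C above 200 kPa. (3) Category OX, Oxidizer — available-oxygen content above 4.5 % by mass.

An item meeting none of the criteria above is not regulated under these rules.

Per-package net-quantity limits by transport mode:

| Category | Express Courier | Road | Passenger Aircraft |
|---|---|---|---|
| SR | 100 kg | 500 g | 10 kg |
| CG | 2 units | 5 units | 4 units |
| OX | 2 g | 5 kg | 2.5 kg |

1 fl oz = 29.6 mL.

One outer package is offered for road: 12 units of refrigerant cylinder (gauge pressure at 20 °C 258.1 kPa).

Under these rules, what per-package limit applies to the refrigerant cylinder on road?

The refrigerant cylinder has gauge pressure at 20 °C 258.1 kPa, which is > 200 kPa, so it is Category CG (Compressed Gas).
The road limit for Category CG is 5 units.

5 units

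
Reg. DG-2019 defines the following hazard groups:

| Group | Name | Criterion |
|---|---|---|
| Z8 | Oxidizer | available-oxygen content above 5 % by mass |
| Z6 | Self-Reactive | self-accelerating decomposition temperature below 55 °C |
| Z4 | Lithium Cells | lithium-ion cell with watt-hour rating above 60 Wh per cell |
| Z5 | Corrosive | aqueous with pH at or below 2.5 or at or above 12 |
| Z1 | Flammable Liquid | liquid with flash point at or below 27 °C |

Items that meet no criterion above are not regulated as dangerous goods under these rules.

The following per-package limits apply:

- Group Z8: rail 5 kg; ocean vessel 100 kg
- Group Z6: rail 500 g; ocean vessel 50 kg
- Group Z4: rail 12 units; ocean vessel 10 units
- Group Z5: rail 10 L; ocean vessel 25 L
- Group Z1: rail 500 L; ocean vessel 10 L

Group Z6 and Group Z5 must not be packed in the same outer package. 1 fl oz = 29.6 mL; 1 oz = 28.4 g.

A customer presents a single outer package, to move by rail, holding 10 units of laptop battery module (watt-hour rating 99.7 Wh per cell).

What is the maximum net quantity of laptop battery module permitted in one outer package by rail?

With watt-hour rating 99.7 Wh per cell (> 60 Wh per cell), the laptop battery module falls in Group Z4.
The rail limit for Group Z4 is 12 units.

12 units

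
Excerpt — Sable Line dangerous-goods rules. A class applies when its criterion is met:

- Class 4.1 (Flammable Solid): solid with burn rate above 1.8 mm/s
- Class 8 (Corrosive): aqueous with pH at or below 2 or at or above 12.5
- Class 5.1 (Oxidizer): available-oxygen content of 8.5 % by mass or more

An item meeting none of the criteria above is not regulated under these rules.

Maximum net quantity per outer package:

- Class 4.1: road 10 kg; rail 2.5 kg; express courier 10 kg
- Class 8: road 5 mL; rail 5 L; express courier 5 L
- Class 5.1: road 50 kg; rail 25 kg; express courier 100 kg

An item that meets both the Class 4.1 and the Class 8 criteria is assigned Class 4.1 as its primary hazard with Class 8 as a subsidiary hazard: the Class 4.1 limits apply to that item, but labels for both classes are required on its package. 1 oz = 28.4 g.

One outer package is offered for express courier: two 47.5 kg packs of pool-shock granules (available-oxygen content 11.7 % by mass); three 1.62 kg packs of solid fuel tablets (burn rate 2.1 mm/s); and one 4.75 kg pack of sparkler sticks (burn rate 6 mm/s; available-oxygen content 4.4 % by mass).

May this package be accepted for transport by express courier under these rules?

Yes

Pool-shock granules: available-oxygen content 11.7 % by mass ≥ 8.5 % by mass → Class 5.1 (Oxidizer).
Burn rate 2.1 mm/s meets the Class 4.1 criterion (Flammable Solid), so the solid fuel tablets are Class 4.1.
Burn rate 6 mm/s meets the Class 4.1 criterion (Flammable Solid), so the sparkler sticks are Class 4.1.
Total Class 4.1: (three 1.62 kg packs = 4.86 kg) + 4.75 kg = 9.61 kg.
That is within the Class 4.1 express courier limit of 10 kg.
Class 5.1 quantity: two 47.5 kg packs = 95 kg.
That is within the Class 5.1 express courier limit of 100 kg.
Every hazard class is within its express courier limit and no segregation rule is violated.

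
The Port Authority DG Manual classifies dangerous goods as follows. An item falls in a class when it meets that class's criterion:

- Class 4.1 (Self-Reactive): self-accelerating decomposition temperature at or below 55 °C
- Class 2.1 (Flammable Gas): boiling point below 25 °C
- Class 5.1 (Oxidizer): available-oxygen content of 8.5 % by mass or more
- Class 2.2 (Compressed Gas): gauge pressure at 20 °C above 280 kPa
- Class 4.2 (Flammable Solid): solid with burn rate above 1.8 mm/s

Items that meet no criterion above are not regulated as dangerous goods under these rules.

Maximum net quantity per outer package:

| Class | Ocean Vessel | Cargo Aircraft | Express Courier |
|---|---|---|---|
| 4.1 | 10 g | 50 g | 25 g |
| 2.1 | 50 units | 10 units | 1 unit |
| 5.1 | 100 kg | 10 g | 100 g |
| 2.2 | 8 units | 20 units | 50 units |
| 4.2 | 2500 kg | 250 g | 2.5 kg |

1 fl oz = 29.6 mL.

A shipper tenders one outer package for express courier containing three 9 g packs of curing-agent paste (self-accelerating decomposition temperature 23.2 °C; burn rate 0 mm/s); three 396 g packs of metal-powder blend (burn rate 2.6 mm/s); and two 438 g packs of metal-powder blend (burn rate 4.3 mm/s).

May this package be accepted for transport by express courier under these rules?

The curing-agent paste has self-accelerating decomposition temperature 23.2 °C, which is ≤ 55 °C, so it is Class 4.1 (Self-Reactive).
The metal-powder blend has burn rate 2.6 mm/s, which is > 1.8 mm/s, so it is Class 4.2 (Flammable Solid).
The metal-powder blend has burn rate 4.3 mm/s, which is > 1.8 mm/s, so it is Class 4.2 (Flammable Solid).
Total Class 4.2: (three 396 g packs = 1.188 kg) + (two 438 g packs = 876 g) = 2.064 kg.
That is within the Class 4.2 express courier limit of 2.5 kg.
Class 4.1 quantity: three 9 g packs = 27 g.
27 g > 25 g (express courier limit, Class 4.1) — over the limit.

No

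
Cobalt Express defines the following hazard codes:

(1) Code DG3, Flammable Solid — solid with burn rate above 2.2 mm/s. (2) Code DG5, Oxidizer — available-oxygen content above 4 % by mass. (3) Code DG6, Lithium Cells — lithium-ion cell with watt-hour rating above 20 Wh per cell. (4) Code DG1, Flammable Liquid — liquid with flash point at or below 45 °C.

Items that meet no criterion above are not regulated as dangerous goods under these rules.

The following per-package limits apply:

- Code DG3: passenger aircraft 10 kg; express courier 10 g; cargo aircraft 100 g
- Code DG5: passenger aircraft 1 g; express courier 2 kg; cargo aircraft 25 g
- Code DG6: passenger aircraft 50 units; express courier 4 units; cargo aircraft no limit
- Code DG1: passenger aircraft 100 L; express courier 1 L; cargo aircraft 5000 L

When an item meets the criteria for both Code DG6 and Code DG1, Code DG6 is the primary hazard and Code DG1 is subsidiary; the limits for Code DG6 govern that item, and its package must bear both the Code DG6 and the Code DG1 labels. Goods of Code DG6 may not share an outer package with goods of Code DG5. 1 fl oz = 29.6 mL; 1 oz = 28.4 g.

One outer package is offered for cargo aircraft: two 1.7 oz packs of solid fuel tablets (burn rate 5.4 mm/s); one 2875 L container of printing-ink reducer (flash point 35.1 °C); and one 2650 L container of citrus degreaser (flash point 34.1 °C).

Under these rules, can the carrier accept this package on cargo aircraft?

The solid fuel tablets have burn rate 5.4 mm/s, which is > 2.2 mm/s, so they are Code DG3 (Flammable Solid).
Flash point 35.1 °C meets the Code DG1 criterion (Flammable Liquid), so the printing-ink reducer is Code DG1.
Citrus degreaser: flash point 34.1 °C ≤ 45 °C → Code DG1 (Flammable Liquid).
Total Code DG1: 2875 L + 2650 L = 5525 L.
5525 L > 5000 L (cargo aircraft limit, Code DG1) — over the limit.
Code DG3 quantity: two 1.7 oz packs = 96.56 g.
96.56 g is within the cargo aircraft limit of 100 g for Code DG3.
The segregation rule (Code DG6 with Code DG5) does not apply to Code DG1 with Code DG3.

No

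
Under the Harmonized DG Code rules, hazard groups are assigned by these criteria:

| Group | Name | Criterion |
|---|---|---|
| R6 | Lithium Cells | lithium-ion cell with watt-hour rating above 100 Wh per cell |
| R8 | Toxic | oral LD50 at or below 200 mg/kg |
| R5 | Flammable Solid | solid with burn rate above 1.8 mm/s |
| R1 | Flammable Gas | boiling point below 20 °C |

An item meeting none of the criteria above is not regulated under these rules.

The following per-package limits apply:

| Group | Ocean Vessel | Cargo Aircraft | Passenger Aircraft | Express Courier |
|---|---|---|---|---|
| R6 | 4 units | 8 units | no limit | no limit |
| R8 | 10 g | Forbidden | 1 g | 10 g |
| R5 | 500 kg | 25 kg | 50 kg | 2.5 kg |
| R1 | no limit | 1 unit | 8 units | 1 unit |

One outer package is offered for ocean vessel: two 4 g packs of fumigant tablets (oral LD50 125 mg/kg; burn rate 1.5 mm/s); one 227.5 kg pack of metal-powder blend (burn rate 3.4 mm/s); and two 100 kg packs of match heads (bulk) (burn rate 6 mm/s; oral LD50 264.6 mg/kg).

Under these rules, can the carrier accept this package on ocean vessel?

The fumigant tablets have oral LD50 125 mg/kg, which is ≤ 200 mg/kg, so they are Group R8 (Toxic).
The metal-powder blend has burn rate 3.4 mm/s, which is > 1.8 mm/s, so it is Group R5 (Flammable Solid).
The match heads (bulk) have burn rate 6 mm/s, which is > 1.8 mm/s, so they are Group R5 (Flammable Solid).
Group R5 net quantity: 227.5 kg + (two 100 kg packs = 200 kg) = 427.5 kg.
427.5 kg is within the ocean vessel limit of 500 kg for Group R5.
Group R8 quantity: two 4 g packs = 8 g.
8 g ≤ 10 g (ocean vessel limit, Group R8) — within limit.
Every hazard group is within its ocean vessel limit and no segregation rule is violated.

Yes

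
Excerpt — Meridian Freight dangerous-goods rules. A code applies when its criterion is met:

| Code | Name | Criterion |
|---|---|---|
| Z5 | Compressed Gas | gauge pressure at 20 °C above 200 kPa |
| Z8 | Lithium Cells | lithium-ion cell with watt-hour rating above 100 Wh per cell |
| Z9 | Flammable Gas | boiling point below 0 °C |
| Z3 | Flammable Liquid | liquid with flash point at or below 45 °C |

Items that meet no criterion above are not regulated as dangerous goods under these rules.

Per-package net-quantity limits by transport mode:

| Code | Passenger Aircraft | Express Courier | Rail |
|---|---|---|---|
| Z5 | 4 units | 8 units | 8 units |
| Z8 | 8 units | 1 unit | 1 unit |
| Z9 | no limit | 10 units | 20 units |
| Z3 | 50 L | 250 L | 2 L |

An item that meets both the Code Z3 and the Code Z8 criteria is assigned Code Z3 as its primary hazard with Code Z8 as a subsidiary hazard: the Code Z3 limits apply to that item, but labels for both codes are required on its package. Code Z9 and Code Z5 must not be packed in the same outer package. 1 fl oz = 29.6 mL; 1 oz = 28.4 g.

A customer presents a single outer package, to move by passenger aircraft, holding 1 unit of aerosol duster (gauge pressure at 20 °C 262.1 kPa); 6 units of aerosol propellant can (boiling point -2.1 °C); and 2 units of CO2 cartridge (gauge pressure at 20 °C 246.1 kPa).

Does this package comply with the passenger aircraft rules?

No

The aerosol duster has gauge pressure at 20 °C 262.1 kPa, which is > 200 kPa, so it is Code Z5 (Compressed Gas).
With boiling point -2.1 °C (< 0 °C), the aerosol propellant can falls in Code Z9.
Gauge pressure at 20 °C 246.1 kPa meets the Code Z5 criterion (Compressed Gas), so the CO2 cartridge is Code Z5.
Code Z9 quantity: 6 units.
Code Z9 has no per-package limit by passenger aircraft.
Total Code Z5: 1 unit + 2 units = 3 units.
3 units is within the passenger aircraft limit of 4 units for Code Z5.
Code Z9 and Code Z5 may not share an outer package.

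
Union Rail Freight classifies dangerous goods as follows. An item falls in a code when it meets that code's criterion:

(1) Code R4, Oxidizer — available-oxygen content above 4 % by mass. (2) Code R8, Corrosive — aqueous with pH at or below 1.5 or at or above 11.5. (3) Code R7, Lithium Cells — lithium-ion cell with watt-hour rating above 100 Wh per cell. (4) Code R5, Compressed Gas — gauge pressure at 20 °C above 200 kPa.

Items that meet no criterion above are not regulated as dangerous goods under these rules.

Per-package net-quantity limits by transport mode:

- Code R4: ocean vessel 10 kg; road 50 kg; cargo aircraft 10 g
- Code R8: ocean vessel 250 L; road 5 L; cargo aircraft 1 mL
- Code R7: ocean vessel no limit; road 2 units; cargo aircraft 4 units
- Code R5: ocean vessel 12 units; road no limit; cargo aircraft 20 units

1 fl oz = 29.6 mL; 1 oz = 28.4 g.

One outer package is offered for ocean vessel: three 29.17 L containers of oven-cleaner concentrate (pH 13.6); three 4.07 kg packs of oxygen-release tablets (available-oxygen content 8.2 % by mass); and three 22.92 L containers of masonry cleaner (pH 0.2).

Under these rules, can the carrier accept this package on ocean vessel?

Oven-cleaner concentrate: pH 13.6 ≥ 11.5 → Code R8 (Corrosive).
Oxygen-release tablets: available-oxygen content 8.2 % by mass > 4 % by mass → Code R4 (Oxidizer).
With pH 0.2 (≤ 1.5), the masonry cleaner falls in Code R8.
Code R8 net quantity: (three 29.17 L containers = 87.51 L) + (three 22.92 L containers = 68.76 L) = 156.27 L.
That is within the Code R8 ocean vessel limit of 250 L.
Code R4 quantity: three 4.07 kg packs = 12.21 kg.
That exceeds the Code R4 ocean vessel limit of 10 kg.

No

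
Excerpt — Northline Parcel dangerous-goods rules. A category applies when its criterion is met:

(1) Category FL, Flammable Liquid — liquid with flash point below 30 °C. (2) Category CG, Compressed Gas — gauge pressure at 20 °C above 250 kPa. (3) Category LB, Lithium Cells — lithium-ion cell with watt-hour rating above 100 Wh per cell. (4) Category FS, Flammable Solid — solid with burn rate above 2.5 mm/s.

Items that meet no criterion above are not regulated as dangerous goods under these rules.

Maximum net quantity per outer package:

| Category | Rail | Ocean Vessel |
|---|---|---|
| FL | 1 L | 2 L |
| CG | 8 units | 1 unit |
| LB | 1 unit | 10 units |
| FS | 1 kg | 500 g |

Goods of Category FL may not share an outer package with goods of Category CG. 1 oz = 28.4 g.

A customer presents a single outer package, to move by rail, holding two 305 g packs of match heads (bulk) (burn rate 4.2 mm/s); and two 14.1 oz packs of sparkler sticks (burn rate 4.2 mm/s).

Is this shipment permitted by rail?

Burn rate 4.2 mm/s meets the Category FS criterion (Flammable Solid), so the match heads (bulk) are Category FS.
The sparkler sticks have burn rate 4.2 mm/s, which is > 2.5 mm/s, so they are Category FS (Flammable Solid).
Total Category FS: (two 305 g packs = 610 g) + (two 14.1 oz packs = 800.88 g) = 1410.88 g.
1410.88 g exceeds the rail limit of 1 kg for Category FS.

No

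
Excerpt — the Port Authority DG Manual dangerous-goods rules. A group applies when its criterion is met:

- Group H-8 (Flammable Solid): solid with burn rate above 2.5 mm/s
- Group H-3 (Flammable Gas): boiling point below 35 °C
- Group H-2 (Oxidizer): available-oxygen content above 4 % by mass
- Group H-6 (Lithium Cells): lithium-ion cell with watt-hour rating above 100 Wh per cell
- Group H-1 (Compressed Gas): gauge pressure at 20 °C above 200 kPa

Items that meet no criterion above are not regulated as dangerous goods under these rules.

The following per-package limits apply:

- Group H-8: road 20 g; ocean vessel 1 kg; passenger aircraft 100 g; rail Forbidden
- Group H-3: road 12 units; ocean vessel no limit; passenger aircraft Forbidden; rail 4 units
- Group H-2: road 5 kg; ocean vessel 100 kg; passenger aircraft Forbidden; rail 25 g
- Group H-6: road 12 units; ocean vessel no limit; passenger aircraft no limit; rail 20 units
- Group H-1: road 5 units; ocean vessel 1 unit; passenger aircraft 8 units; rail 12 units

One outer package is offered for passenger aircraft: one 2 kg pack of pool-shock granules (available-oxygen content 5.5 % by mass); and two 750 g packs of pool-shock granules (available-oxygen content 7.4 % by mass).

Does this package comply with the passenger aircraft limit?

The pool-shock granules have available-oxygen content 5.5 % by mass, which is > 4 % by mass, so they are Group H-2 (Oxidizer).
Pool-shock granules: available-oxygen content 7.4 % by mass > 4 % by mass → Group H-2 (Oxidizer).
Group H-2 net quantity: 2 kg + (two 750 g packs = 1.5 kg) = 3.5 kg.
By passenger aircraft, Group H-2 is Forbidden regardless of quantity.

No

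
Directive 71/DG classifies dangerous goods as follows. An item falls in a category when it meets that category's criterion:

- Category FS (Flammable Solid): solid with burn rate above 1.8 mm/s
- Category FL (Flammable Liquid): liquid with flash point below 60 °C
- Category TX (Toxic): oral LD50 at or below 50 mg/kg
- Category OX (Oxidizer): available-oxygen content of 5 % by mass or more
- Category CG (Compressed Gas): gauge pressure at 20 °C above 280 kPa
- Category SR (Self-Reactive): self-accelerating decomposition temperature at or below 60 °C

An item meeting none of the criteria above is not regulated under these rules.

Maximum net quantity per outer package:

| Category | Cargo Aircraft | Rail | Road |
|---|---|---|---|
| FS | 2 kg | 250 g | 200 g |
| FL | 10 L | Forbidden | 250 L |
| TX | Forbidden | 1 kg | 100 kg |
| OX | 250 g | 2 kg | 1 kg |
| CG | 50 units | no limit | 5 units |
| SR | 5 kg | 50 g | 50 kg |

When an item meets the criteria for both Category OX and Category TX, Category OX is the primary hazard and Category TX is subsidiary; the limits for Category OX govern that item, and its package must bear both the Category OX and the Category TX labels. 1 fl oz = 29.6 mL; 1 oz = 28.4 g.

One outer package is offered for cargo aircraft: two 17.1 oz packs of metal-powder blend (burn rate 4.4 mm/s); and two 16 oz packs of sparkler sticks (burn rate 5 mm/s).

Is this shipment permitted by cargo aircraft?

The metal-powder blend has burn rate 4.4 mm/s, which is > 1.8 mm/s, so it is Category FS (Flammable Solid).
With burn rate 5 mm/s (> 1.8 mm/s), the sparkler sticks fall in Category FS.
Total Category FS: (two 17.1 oz packs = 971.28 g) + (two 16 oz packs = 908.8 g) = 1880.08 g.
1880.08 g ≤ 2 kg (cargo aircraft limit, Category FS) — within limit.

Yes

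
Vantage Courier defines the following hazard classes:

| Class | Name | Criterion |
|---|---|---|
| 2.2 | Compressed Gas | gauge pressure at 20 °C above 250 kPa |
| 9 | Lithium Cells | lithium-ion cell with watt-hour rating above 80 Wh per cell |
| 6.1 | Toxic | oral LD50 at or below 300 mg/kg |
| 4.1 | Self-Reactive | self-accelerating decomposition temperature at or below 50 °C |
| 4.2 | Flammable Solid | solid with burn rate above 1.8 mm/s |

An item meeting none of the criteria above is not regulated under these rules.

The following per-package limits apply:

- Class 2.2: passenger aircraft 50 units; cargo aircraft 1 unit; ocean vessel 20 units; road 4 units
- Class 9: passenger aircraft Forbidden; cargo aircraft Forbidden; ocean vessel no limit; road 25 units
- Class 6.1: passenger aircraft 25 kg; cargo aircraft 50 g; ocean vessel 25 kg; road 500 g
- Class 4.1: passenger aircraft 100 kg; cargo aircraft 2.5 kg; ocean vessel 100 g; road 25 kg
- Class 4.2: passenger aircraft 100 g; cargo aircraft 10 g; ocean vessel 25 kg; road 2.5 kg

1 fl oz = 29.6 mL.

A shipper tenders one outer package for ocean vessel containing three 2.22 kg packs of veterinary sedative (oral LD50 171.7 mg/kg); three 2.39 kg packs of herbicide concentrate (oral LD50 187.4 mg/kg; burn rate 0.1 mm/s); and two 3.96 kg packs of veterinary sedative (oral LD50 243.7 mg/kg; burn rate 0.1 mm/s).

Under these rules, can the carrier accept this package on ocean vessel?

Oral LD50 171.7 mg/kg meets the Class 6.1 criterion (Toxic), so the veterinary sedative is Class 6.1.
The herbicide concentrate has oral LD50 187.4 mg/kg, which is ≤ 300 mg/kg, so it is Class 6.1 (Toxic).
With oral LD50 243.7 mg/kg (≤ 300 mg/kg), the veterinary sedative falls in Class 6.1.
Class 6.1 net quantity: (three 2.22 kg packs = 6.66 kg) + (three 2.39 kg packs = 7.17 kg) + (two 3.96 kg packs = 7.92 kg) = 21.75 kg.
21.75 kg is within the ocean vessel limit of 25 kg for Class 6.1.

Yes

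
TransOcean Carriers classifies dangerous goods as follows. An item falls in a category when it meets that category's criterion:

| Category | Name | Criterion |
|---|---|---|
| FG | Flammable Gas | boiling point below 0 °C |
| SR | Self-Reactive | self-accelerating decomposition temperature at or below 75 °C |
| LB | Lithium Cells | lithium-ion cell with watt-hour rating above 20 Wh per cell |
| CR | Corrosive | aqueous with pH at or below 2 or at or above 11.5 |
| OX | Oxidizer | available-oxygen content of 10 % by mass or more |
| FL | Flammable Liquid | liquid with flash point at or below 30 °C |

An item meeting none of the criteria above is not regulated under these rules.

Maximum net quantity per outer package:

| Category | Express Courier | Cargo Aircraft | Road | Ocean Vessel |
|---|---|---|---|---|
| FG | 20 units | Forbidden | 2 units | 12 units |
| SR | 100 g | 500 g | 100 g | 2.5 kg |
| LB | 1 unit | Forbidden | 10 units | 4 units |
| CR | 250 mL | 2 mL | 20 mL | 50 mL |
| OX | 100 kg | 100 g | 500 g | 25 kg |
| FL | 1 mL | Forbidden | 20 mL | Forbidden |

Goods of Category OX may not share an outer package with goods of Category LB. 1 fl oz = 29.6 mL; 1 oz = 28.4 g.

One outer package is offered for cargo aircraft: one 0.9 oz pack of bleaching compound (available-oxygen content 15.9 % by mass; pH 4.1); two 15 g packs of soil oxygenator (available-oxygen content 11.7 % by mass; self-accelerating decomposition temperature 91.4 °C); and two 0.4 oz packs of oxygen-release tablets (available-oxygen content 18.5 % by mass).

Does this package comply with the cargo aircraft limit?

With available-oxygen content 15.9 % by mass (≥ 10 % by mass), the bleaching compound falls in Category OX.
With available-oxygen content 11.7 % by mass (≥ 10 % by mass), the soil oxygenator falls in Category OX.
The oxygen-release tablets have available-oxygen content 18.5 % by mass, which is ≥ 10 % by mass, so they are Category OX (Oxidizer).
Category OX net quantity: (one 0.9 oz pack = 25.56 g) + (two 15 g packs = 30 g) + (two 0.4 oz packs = 22.72 g) = 78.28 g.
78.28 g ≤ 100 g (cargo aircraft limit, Category OX) — within limit.

Yes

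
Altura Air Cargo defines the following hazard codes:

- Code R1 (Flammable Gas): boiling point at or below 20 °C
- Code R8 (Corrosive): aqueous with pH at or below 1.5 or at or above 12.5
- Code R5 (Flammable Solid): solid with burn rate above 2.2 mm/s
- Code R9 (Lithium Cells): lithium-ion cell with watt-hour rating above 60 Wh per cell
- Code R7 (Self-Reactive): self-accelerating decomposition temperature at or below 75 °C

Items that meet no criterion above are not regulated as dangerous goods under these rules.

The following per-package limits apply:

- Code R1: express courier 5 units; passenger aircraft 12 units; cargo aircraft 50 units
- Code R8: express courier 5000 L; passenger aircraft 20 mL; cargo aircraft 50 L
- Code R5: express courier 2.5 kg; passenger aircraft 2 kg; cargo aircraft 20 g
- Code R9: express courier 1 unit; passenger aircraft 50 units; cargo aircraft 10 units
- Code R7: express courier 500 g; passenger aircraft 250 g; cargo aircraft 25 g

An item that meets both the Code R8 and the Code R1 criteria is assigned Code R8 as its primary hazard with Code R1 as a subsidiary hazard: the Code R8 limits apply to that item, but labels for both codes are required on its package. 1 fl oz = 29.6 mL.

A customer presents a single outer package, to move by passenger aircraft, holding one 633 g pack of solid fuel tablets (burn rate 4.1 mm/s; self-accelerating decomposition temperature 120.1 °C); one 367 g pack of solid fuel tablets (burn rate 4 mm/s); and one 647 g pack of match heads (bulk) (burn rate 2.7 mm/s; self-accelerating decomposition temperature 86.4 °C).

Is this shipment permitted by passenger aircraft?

Solid fuel tablets: burn rate 4.1 mm/s > 2.2 mm/s → Code R5 (Flammable Solid).
Burn rate 4 mm/s meets the Code R5 criterion (Flammable Solid), so the solid fuel tablets are Code R5.
The match heads (bulk) have burn rate 2.7 mm/s, which is > 2.2 mm/s, so they are Code R5 (Flammable Solid).
Code R5 net quantity: 633 g + 367 g + 647 g = 1.647 kg.
That is within the Code R5 passenger aircraft limit of 2 kg.

Yes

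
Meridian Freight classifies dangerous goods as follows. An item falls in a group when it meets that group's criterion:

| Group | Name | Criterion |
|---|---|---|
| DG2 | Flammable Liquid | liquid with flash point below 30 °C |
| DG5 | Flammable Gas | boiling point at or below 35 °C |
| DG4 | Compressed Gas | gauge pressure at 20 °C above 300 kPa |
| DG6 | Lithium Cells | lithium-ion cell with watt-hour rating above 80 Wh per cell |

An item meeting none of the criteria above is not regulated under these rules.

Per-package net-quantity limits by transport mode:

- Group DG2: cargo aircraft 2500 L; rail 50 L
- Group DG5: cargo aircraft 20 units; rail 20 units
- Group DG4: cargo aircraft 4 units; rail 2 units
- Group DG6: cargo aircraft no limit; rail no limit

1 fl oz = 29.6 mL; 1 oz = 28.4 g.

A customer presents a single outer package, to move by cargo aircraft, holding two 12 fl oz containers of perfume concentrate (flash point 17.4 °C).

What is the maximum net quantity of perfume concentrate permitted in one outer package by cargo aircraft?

2500 L

The perfume concentrate has flash point 17.4 °C, which is < 30 °C, so it is Group DG2 (Flammable Liquid).
The cargo aircraft limit for Group DG2 is 2500 L.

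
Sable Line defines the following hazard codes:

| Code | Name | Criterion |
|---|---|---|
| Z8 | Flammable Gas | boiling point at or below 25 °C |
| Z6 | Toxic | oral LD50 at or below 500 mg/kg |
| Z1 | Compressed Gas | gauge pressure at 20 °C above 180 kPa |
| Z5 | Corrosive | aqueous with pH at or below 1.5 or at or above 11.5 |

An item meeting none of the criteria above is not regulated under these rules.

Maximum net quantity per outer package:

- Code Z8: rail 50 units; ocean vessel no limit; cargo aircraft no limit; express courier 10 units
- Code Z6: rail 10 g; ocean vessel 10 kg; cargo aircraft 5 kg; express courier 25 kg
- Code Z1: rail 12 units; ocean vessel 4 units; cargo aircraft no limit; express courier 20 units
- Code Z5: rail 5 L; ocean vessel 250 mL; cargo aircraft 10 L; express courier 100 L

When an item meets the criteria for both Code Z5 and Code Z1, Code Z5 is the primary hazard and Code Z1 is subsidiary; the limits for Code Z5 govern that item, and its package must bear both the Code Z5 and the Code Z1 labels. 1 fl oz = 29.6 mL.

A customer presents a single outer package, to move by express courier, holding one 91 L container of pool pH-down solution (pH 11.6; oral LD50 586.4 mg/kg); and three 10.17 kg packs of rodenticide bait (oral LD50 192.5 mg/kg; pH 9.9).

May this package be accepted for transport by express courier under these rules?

The pool pH-down solution has pH 11.6, which is ≥ 11.5, so it is Code Z5 (Corrosive).
Oral LD50 192.5 mg/kg meets the Code Z6 criterion (Toxic), so the rodenticide bait is Code Z6.
Code Z6 quantity: three 10.17 kg packs = 30.51 kg.
That exceeds the Code Z6 express courier limit of 25 kg.
Code Z5 quantity: 91 L.
That is within the Code Z5 express courier limit of 100 L.

No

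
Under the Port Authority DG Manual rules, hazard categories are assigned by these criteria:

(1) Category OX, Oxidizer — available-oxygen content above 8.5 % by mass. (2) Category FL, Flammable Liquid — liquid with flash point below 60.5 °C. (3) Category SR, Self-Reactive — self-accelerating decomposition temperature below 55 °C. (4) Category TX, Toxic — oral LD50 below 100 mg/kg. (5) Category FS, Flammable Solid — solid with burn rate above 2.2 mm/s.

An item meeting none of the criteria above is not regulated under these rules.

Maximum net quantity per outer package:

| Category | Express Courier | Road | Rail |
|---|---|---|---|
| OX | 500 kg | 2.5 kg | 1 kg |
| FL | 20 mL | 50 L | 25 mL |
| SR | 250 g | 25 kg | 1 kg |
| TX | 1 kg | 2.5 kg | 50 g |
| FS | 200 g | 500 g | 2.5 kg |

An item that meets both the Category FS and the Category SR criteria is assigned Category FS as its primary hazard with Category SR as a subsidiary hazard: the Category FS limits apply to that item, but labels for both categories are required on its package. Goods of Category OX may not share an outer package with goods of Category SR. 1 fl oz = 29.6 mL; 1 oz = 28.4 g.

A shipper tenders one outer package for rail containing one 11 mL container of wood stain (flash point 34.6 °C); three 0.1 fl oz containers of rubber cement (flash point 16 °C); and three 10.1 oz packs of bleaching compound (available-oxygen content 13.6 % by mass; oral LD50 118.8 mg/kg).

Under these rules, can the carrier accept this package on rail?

Flash point 34.6 °C meets the Category FL criterion (Flammable Liquid), so the wood stain is Category FL.
The rubber cement has flash point 16 °C, which is < 60.5 °C, so it is Category FL (Flammable Liquid).
The bleaching compound has available-oxygen content 13.6 % by mass, which is > 8.5 % by mass, so it is Category OX (Oxidizer).
Category FL net quantity: 11 mL + (three 0.1 fl oz containers = 8.88 mL) = 19.88 mL.
19.88 mL ≤ 25 mL (rail limit, Category FL) — within limit.
Category OX quantity: three 10.1 oz packs = 860.52 g.
That is within the Category OX rail limit of 1 kg.
The segregation rule (Category OX with Category SR) does not apply to Category FL with Category OX.
Every hazard category is within its rail limit and no segregation rule is violated.

Yes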